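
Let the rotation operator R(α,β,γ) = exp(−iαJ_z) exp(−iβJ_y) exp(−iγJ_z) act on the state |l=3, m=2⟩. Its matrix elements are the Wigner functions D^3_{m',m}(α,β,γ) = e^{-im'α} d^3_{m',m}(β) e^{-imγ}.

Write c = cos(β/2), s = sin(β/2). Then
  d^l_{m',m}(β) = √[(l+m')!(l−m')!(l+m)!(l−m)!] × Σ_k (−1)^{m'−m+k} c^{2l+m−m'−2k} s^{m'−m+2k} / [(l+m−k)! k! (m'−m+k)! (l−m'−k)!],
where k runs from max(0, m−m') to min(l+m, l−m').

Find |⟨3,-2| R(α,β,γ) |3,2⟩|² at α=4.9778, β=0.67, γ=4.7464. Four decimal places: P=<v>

P=0.0026

Split into d^3_{-2,2}(β=0.67) × two z-phases.
Half-angle: c=0.944410, s=0.328769. N=√(1·120·120·1)=120.000000
k: max(0,(2)−(-2))=4 … min(3+(2),3−(-2))=5
  k=4: (−1)^0·120.0000/(24)·0.9444^2·0.3288^4 = +0.052102
  k=5: (−1)^1·120.0000/(120)·0.9444^0·0.3288^6 = -0.001263
d^3_{-2,2}(0.67) = +0.052102 -0.001263 = +0.050839
|D^3_{-2,2}|² = |d^3_{-2,2}(β)|² = (+0.050839)² = 0.002585 (the z-rotation phases have unit modulus)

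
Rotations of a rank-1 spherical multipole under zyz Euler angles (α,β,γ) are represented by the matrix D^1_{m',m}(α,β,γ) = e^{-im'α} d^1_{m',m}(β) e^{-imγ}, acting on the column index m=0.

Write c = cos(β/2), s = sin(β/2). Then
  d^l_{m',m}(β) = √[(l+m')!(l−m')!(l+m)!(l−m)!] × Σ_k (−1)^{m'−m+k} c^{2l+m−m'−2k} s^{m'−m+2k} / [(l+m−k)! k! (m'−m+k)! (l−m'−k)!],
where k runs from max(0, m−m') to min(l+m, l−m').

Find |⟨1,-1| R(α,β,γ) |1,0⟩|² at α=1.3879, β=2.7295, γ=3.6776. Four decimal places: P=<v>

D^1_{-1,0}(1.3879,2.7295,3.6776) = e^{-i·-1·1.3879}·d^1_{-1,0}(2.7295)·e^{-i·0·3.6776}. Compute d first:
c=cos(2.7295/2)=0.204591, s=sin(2.7295/2)=0.978847; N=√[1·2·1·1]=1.414214
k∈{1} keeps every argument non-negative
  k=1: (−1)^0·1.4142/(1)·0.2046^1·0.9788^1 = +0.283216
d^1_{-1,0}(2.7295) = +0.283216
|D^1_{-1,0}|² = |d^1_{-1,0}(β)|² = (+0.283216)² = 0.080211 (the z-rotation phases have unit modulus)

P=0.0802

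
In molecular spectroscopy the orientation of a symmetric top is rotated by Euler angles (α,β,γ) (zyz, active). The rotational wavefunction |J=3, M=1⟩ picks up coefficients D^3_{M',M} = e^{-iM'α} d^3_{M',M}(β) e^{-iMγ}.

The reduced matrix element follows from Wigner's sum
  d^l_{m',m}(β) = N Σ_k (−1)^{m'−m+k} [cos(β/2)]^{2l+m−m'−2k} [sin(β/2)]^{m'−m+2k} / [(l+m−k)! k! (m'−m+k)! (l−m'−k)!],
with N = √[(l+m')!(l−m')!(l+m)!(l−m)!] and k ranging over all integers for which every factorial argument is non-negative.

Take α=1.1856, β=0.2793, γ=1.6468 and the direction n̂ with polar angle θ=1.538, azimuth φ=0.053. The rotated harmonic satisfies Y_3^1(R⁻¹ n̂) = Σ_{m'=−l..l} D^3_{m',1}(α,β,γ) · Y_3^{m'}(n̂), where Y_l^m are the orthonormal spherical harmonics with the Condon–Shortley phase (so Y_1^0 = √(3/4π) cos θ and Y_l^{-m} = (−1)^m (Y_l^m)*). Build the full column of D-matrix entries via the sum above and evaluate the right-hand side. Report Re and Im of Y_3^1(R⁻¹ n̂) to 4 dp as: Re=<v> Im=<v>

Re=-0.2682 Im=-0.0945

Need the full column D^3_{m',1} for m'=−3..3 at α=1.1856, β=0.2793, γ=1.6468.
cos(β/2)=0.990265, sin(β/2)=0.139197
d^3_{-3,1}: single k=4 term ⇒ +0.001426;  D = -0.000474+0.001345i
d^3_{-2,1}: k∈[3..4] ⇒ +0.016564 -0.000164 = +0.016401;  D = +0.012282+0.010868i
d^3_{-1,1}: k∈[2..4] ⇒ +0.111793 -0.002945 +0.000007 = +0.108855;  D = +0.097482-0.048443i
d^3_{0,1}: k∈[1..3] ⇒ +0.459172 -0.027218 +0.000179 = +0.432134;  D = -0.032812-0.430886i
d^3_{1,1}: k∈[0..2] ⇒ +0.942992 -0.149057 +0.002209 = +0.796144;  D = -0.758390-0.242258i
d^3_{2,1}: k∈[0..1] ⇒ -0.419165 +0.016564 = -0.402601;  D = +0.257631-0.309377i
d^3_{3,1}: single k=0 term ⇒ +0.072162;  D = +0.034038+0.063630i
Y_3^{m'}(θ=1.538,φ=0.053) and Σ D·Y over m':
  (-0.0005+0.0013i)·(+0.4113-0.0660i)  (+0.0123+0.0109i)·(+0.0333-0.0035i)  (+0.0975-0.0484i)·(-0.3208+0.0170i)  (-0.0328-0.4309i)·(-0.0366+0.0000i)  (-0.7584-0.2423i)·(+0.3208+0.0170i)  (+0.2576-0.3094i)·(+0.0333+0.0035i)  (+0.0340+0.0636i)·(-0.4113-0.0660i)
Y_3^1(R⁻¹ n̂) = -0.268221-0.094537i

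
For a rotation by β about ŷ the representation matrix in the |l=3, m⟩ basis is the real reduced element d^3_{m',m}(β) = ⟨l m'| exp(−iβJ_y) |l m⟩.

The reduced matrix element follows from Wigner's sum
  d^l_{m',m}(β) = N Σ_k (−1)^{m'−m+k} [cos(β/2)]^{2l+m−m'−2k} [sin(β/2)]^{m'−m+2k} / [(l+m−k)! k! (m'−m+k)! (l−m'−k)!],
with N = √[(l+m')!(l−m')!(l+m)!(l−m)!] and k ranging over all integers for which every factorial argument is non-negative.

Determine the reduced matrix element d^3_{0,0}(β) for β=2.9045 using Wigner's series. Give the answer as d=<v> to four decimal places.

d^3_{0,0}(β=2.9045) via Wigner's sum:
c=cos(2.9045/2)=0.118269, s=sin(2.9045/2)=0.992982; N=√[6·6·6·6]=36.000000
k: max(0,(0)−(0))=0 … min(3+(0),3−(0))=3
  k=0: (−1)^0·36.0000/(36)·0.1183^6·0.9930^0 = +0.000003
  k=1: (−1)^1·36.0000/(4)·0.1183^4·0.9930^2 = -0.001736
  k=2: (−1)^2·36.0000/(4)·0.1183^2·0.9930^4 = +0.122391
  k=3: (−1)^3·36.0000/(36)·0.1183^0·0.9930^6 = -0.958622
d^3_{0,0}(2.9045) = +0.000003 -0.001736 +0.122391 -0.958622 = -0.837965

d=-0.8380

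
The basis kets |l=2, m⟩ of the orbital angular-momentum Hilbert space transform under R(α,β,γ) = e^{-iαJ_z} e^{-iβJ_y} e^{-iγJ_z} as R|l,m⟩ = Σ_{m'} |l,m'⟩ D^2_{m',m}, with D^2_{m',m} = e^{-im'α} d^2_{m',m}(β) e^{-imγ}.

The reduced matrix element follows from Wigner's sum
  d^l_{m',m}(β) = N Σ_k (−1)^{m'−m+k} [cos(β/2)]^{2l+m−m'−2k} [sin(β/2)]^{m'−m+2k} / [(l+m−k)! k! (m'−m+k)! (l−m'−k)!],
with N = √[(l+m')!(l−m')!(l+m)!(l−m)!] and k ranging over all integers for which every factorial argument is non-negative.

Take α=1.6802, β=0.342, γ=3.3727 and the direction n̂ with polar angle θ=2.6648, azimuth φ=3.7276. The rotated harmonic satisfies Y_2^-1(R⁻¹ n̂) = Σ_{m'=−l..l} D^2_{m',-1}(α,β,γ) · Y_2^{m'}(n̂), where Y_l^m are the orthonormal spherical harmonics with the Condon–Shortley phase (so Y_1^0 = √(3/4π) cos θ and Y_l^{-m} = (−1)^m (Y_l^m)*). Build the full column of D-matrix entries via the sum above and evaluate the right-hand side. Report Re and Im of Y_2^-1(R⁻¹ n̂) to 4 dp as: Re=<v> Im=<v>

Need the full column D^2_{m',-1} for m'=−2..2 at α=1.6802, β=0.342, γ=3.3727.
cos(β/2)=0.985415, sin(β/2)=0.170168
d^2_{-2,-1}: single k=1 term ⇒ +0.325661;  D = +0.293252+0.141626i
d^2_{-1,-1}: k∈[0..1] ⇒ +0.942924 -0.084356 = +0.858569;  D = +0.286735-0.809273i
d^2_{0,-1}: k∈[0..1] ⇒ -0.398851 +0.011894 = -0.386957;  D = +0.376669+0.088635i
d^2_{1,-1}: k∈[0..1] ⇒ +0.084356 -0.000839 = +0.083517;  D = -0.010139+0.082899i
d^2_{2,-1}: single k=0 term ⇒ -0.009711;  D = -0.009711-0.000119i
Y_2^{m'}(θ=2.6648,φ=3.7276) and Σ D·Y over m':
  (+0.2933+0.1416i)·(+0.0316-0.0750i)  (+0.2867-0.8093i)·(+0.2624-0.1742i)  (+0.3767+0.0886i)·(+0.4315+0.0000i)  (-0.0101+0.0829i)·(-0.2624-0.1742i)  (-0.0097-0.0001i)·(+0.0316+0.0750i)
Y_2^-1(R⁻¹ n̂) = +0.133490-0.262333i

Re=0.1335 Im=-0.2623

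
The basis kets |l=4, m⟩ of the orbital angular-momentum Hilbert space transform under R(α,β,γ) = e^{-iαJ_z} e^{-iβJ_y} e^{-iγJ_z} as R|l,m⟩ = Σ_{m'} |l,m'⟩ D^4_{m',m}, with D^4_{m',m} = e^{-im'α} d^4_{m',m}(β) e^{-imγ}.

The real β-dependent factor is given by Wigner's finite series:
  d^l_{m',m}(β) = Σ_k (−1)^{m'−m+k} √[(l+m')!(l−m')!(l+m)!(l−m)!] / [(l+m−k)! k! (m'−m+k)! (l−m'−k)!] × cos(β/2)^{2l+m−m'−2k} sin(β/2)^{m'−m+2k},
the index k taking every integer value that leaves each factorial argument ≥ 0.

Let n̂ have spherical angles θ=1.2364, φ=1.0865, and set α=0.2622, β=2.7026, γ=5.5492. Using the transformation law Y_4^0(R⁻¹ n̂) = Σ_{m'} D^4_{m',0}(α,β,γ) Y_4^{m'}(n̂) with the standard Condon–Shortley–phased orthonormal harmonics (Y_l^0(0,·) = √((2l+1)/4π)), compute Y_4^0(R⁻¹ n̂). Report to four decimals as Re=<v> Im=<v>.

Re=0.3155 Im=0.0000

Need the full column D^4_{m',0} for m'=−4..4 at α=0.2622, β=2.7026, γ=5.5492.
cos(β/2)=0.217738, sin(β/2)=0.976007
d^4_{-4,0}: single k=4 term ⇒ +0.017065;  D = +0.008509+0.014792i
d^4_{-3,0}: k∈[3..4] ⇒ +0.005384 -0.108176 = -0.102792;  D = -0.072598-0.072773i
d^4_{-2,0}: k∈[2..4] ⇒ +0.000963 -0.051599 +0.388784 = +0.338148;  D = +0.292709+0.169309i
d^4_{-1,0}: k∈[1..4] ⇒ +0.000101 -0.012209 +0.245321 -0.821525 = -0.588312;  D = -0.568205-0.152494i
d^4_{0,0}: k∈[0..4] ⇒ +0.000005 -0.001624 +0.073426 -0.655703 +0.823426 = +0.239530;  D = +0.239530+0.000000i
d^4_{1,0}: k∈[0..3] ⇒ -0.000101 +0.012209 -0.245321 +0.821525 = +0.588312;  D = +0.568205-0.152494i
d^4_{2,0}: k∈[0..2] ⇒ +0.000963 -0.051599 +0.388784 = +0.338148;  D = +0.292709-0.169309i
d^4_{3,0}: k∈[0..1] ⇒ -0.005384 +0.108176 = +0.102792;  D = +0.072598-0.072773i
d^4_{4,0}: single k=0 term ⇒ +0.017065;  D = +0.008509-0.014792i
Y_4^{m'}(θ=1.2364,φ=1.0865) and Σ D·Y over m':
  (+0.0085+0.0148i)·(-0.1262+0.3289i)  (-0.0726-0.0728i)·(-0.3438+0.0407i)  (+0.2927+0.1693i)·(+0.0416+0.0605i)  (-0.5682-0.1525i)·(-0.1534+0.2915i)  (+0.2395+0.0000i)·(+0.0185+0.0000i)  (+0.5682-0.1525i)·(+0.1534+0.2915i)  (+0.2927-0.1693i)·(+0.0416-0.0605i)  (+0.0726-0.0728i)·(+0.3438+0.0407i)  (+0.0085-0.0148i)·(-0.1262-0.3289i)
Y_4^0(R⁻¹ n̂) = +0.315462-0.000000i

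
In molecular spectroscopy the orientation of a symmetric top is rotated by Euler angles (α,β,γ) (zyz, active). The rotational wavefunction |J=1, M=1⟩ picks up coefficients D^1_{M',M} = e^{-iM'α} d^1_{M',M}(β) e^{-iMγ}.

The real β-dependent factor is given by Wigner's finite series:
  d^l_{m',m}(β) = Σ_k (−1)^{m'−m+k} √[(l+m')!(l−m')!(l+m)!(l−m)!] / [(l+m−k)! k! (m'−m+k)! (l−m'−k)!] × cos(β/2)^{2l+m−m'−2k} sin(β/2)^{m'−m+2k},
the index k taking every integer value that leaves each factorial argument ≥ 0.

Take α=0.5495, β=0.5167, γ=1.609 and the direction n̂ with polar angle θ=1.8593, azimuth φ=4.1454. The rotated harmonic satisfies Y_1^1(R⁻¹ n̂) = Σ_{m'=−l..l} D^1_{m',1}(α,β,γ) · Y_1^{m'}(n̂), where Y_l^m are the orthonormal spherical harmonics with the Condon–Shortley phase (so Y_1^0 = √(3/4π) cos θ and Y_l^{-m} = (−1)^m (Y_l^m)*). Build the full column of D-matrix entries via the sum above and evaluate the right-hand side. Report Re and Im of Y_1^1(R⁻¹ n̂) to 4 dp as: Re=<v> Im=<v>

Re=0.1372 Im=-0.2156

Need the full column D^1_{m',1} for m'=−1..1 at α=0.5495, β=0.5167, γ=1.609.
cos(β/2)=0.966813, sin(β/2)=0.255486
d^1_{-1,1}: single k=2 term ⇒ +0.065273;  D = +0.031939-0.056925i
d^1_{0,1}: single k=1 term ⇒ +0.349320;  D = -0.013342-0.349066i
d^1_{1,1}: single k=0 term ⇒ +0.934727;  D = -0.518261-0.777895i
Y_1^{m'}(θ=1.8593,φ=4.1454) and Σ D·Y over m':
  (+0.0319-0.0569i)·(-0.1779+0.2794i)  (-0.0133-0.3491i)·(-0.1390+0.0000i)  (-0.5183-0.7779i)·(+0.1779+0.2794i)
Y_1^1(R⁻¹ n̂) = +0.137216-0.215603i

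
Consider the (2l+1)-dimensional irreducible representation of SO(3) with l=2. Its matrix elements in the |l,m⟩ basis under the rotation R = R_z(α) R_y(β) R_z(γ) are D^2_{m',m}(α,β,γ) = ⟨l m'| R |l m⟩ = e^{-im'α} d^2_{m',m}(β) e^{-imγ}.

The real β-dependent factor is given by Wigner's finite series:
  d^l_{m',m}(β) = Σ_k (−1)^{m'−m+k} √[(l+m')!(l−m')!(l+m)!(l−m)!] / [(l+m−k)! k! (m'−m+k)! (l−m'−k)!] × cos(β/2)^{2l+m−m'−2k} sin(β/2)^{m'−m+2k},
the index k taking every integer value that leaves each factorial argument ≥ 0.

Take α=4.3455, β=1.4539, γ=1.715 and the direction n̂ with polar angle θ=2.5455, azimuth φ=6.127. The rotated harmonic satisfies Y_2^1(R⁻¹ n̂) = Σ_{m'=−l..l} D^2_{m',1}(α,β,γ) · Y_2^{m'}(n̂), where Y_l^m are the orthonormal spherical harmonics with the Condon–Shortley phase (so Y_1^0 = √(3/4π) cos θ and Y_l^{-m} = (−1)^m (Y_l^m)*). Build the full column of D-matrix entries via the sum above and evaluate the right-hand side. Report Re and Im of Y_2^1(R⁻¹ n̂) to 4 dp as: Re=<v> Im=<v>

Need the full column D^2_{m',1} for m'=−2..2 at α=4.3455, β=1.4539, γ=1.715.
cos(β/2)=0.747205, sin(β/2)=0.664594
d^2_{-2,1}: single k=3 term ⇒ +0.438671;  D = +0.337536+0.280181i
d^2_{-1,1}: k∈[2..3] ⇒ +0.739798 -0.195086 = +0.544713;  D = -0.475104+0.266436i
d^2_{0,1}: k∈[1..2] ⇒ +0.679127 -0.537259 = +0.141867;  D = -0.020387-0.140395i
d^2_{1,1}: k∈[0..1] ⇒ +0.311716 -0.739798 = -0.428082;  D = -0.417512-0.094542i
d^2_{2,1}: single k=0 term ⇒ -0.554505;  D = +0.308309-0.460892i
Y_2^{m'}(θ=2.5455,φ=6.127) and Σ D·Y over m':
  (+0.3375+0.2802i)·(+0.1159+0.0374i)  (-0.4751+0.2664i)·(-0.3545-0.0558i)  (-0.0204-0.1404i)·(+0.3326+0.0000i)  (-0.4175-0.0945i)·(+0.3545-0.0558i)  (+0.3083-0.4609i)·(+0.1159-0.0374i)
Y_2^1(R⁻¹ n̂) = +0.070334-0.144682i

Re=0.0703 Im=-0.1447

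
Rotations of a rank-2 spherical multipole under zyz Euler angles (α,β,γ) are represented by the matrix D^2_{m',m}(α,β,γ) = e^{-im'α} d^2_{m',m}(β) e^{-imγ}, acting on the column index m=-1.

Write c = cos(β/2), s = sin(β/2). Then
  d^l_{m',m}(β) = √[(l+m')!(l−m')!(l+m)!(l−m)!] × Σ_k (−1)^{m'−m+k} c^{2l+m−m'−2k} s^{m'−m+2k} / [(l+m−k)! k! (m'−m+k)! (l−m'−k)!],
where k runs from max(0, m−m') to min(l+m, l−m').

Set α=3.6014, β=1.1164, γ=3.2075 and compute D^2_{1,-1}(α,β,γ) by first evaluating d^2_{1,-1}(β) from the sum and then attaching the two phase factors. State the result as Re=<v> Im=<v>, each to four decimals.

Re=0.4865 Im=-0.2022

Split into d^2_{1,-1}(β=1.1164) × two z-phases.
With c≡cos(β/2)=0.848210 and s≡sin(β/2)=0.529660, N=[6·1·1·6]^{1/2}=6.000000
The bounds max(0,m−m')=0 and min(l+m,l−m')=1 give 2 terms
  k=0: (−1)^2·6.0000/(2)·0.8482^2·0.5297^2 = +0.605512
  k=1: (−1)^3·6.0000/(6)·0.8482^0·0.5297^4 = -0.078703
d^2_{1,-1}(1.1164) = +0.605512 -0.078703 = +0.526809
Attach z-rotation phases: D = e^{-i(1)(3.6014)}·(+0.526809)·e^{-i(-1)(3.2075)} = +0.486466-0.202186i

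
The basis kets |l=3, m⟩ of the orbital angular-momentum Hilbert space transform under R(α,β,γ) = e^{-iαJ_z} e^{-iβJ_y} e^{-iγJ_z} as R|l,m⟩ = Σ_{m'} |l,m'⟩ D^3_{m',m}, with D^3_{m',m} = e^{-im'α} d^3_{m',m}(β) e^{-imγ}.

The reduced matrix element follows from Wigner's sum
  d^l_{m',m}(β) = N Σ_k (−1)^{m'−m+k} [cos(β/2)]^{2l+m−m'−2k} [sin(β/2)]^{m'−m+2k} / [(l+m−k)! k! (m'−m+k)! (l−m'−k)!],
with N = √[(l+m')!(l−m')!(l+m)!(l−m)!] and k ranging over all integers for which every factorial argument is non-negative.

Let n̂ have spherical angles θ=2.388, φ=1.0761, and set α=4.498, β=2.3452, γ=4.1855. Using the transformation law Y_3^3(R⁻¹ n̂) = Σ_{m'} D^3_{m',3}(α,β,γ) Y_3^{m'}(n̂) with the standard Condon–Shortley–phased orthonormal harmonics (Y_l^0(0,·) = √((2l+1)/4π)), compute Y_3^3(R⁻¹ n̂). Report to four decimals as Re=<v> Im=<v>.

Need the full column D^3_{m',3} for m'=−3..3 at α=4.498, β=2.3452, γ=4.1855.
cos(β/2)=0.387756, sin(β/2)=0.921762
d^3_{-3,3}: single k=6 term ⇒ +0.613356;  D = +0.362987+0.494415i
d^3_{-2,3}: single k=5 term ⇒ +0.632016;  D = -0.577368+0.257081i
d^3_{-1,3}: single k=4 term ⇒ +0.420377;  D = -0.085377-0.411616i
d^3_{0,3}: single k=3 term ⇒ +0.204196;  D = +0.204187+0.002016i
d^3_{1,3}: single k=2 term ⇒ +0.074391;  D = -0.016543+0.072528i
d^3_{2,3}: single k=1 term ⇒ +0.019792;  D = -0.017918-0.008406i
d^3_{3,3}: single k=0 term ⇒ +0.003399;  D = +0.002065-0.002700i
Y_3^{m'}(θ=2.388,φ=1.0761) and Σ D·Y over m':
  (+0.3630+0.4944i)·(-0.1332+0.0116i)  (-0.5774+0.2571i)·(+0.1916+0.2916i)  (-0.0854-0.4116i)·(+0.1742-0.3229i)  (+0.2042+0.0020i)·(+0.0928+0.0000i)  (-0.0165+0.0725i)·(-0.1742-0.3229i)  (-0.0179-0.0084i)·(+0.1916-0.2916i)  (+0.0021-0.0027i)·(+0.1332+0.0116i)
Y_3^3(R⁻¹ n̂) = -0.347774-0.228689i

Re=-0.3478 Im=-0.2287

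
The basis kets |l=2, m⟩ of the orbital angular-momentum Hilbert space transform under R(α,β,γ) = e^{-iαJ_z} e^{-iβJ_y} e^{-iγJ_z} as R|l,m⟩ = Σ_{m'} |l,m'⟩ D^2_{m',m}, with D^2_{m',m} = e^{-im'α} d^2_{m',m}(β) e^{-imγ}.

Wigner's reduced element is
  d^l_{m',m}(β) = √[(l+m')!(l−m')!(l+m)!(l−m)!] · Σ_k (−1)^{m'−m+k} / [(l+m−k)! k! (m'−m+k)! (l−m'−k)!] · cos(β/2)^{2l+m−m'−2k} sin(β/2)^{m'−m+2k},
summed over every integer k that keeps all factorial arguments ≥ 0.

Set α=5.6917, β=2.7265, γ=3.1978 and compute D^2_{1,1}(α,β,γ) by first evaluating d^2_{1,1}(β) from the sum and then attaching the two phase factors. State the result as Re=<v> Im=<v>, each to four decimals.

D^2_{1,1}(5.6917,2.7265,3.1978) = e^{-i·1·5.6917}·d^2_{1,1}(2.7265)·e^{-i·1·3.1978}. Compute d first:
With c≡cos(β/2)=0.206060 and s≡sin(β/2)=0.978539, N=[6·1·6·1]^{1/2}=6.000000
k∈{0,1} keeps every argument non-negative
  k=0: (−1)^0·6.0000/(6)·0.2061^4·0.9785^0 = +0.001803
  k=1: (−1)^1·6.0000/(2)·0.2061^2·0.9785^2 = -0.121973
d^2_{1,1}(2.7265) = +0.001803 -0.121973 = -0.120170
Attach z-rotation phases: D = e^{-i(1)(5.6917)}·(-0.120170)·e^{-i(1)(3.1978)} = +0.103361+0.061296i

Re=0.1034 Im=0.0613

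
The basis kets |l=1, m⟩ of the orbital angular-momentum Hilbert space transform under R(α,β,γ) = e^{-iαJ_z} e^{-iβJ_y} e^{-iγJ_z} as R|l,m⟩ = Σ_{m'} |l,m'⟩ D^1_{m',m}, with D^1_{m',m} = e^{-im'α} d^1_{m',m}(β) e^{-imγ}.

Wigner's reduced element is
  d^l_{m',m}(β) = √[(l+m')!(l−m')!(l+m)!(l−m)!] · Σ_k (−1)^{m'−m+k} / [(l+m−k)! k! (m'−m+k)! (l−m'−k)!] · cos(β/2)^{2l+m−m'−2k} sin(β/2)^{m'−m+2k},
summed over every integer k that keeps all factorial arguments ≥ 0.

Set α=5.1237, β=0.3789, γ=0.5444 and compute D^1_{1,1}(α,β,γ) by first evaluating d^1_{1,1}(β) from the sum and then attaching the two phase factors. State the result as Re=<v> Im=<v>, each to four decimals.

Re=0.7878 Im=0.5566

Split into d^1_{1,1}(β=0.3789) × two z-phases.
Half-angle: c=0.982108, s=0.188319. N=√(2·1·2·1)=2.000000
k∈{0} keeps every argument non-negative
  k=0: (−1)^0·2.0000/(2)·0.9821^2·0.1883^0 = +0.964536
d^1_{1,1}(0.3789) = +0.964536
Phases: e^{-i·(1)·5.1237}=+0.399811+0.916597i, e^{-i·(1)·0.5444}=+0.855438-0.517905i ⇒ D=+0.787760+0.556564i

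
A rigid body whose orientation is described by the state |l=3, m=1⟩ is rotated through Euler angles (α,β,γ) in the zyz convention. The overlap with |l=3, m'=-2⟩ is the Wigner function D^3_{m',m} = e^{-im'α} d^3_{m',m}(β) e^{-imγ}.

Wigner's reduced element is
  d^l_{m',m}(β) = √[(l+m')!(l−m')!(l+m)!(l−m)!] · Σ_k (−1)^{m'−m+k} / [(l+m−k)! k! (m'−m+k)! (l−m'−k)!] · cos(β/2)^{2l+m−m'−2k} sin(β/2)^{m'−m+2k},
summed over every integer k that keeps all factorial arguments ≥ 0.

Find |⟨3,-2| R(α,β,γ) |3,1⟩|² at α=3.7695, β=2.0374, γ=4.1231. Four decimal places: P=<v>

P=0.0320

First d^3_{-2,1}(β=2.0374), then the phase factors e^{-i(-2)α} and e^{-i(1)γ}:
Half-angle: c=0.524473, s=0.851427. N=√(1·120·24·2)=75.894664
k: max(0,(1)−(-2))=3 … min(3+(1),3−(-2))=4
  k=3: (−1)^0·75.8947/(12)·0.5245^3·0.8514^3 = +0.563173
  k=4: (−1)^1·75.8947/(24)·0.5245^1·0.8514^5 = -0.742096
d^3_{-2,1}(2.0374) = +0.563173 -0.742096 = -0.178923
|D^3_{-2,1}|² = |d^3_{-2,1}(β)|² = (-0.178923)² = 0.032013 (the z-rotation phases have unit modulus)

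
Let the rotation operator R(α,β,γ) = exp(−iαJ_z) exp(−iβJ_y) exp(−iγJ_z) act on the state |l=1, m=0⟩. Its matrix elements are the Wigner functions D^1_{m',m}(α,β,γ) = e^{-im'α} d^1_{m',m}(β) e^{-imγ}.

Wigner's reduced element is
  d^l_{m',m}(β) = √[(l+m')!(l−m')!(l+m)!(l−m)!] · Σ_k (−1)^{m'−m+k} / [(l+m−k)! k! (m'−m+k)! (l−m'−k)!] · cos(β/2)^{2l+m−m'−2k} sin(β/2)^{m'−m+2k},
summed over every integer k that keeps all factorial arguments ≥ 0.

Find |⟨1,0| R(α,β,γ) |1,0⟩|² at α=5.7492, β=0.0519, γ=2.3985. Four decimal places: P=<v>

Split into d^1_{0,0}(β=0.0519) × two z-phases.
Half-angle: c=0.999663, s=0.025947. N=√(1·1·1·1)=1.000000
Admissible k: 0..1 (factorial args all ≥0)
  k=0: (−1)^0·1.0000/(1)·0.9997^2·0.0259^0 = +0.999327
  k=1: (−1)^1·1.0000/(1)·0.9997^0·0.0259^2 = -0.000673
d^1_{0,0}(0.0519) = +0.999327 -0.000673 = +0.998653
|D^1_{0,0}|² = |d^1_{0,0}(β)|² = (+0.998653)² = 0.997309 (the z-rotation phases have unit modulus)

P=0.9973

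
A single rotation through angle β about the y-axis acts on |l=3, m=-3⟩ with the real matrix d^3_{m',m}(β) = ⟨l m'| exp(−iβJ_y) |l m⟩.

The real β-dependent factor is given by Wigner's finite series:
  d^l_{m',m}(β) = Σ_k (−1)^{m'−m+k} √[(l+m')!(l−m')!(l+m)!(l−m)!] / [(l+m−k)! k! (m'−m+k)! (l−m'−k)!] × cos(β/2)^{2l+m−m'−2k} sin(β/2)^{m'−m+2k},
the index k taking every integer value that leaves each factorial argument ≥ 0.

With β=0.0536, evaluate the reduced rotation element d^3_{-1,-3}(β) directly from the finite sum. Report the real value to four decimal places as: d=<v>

d=0.0028

d^3_{-1,-3}(β=0.0536) via Wigner's sum:
Half-angle: c=0.999641, s=0.026797. N=√(2·24·1·720)=185.903201
k: max(0,(-3)−(-1))=0 … min(3+(-3),3−(-1))=0
  k=0: (−1)^2·185.9032/(48)·0.9996^4·0.0268^2 = +0.002777
d^3_{-1,-3}(0.0536) = +0.002777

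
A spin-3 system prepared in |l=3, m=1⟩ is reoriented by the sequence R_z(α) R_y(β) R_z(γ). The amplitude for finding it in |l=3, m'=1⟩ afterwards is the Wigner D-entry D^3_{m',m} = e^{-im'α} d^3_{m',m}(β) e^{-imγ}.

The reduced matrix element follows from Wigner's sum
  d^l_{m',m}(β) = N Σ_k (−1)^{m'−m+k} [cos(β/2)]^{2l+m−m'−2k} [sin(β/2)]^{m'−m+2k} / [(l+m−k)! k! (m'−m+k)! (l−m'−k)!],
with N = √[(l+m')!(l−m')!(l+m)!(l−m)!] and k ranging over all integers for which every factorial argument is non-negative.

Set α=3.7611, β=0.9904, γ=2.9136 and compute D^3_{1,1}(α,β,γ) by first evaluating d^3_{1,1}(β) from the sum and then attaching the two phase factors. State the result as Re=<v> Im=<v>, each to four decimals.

Re=-0.3530 Im=0.1457

D^3_{1,1}(3.7611,0.9904,2.9136) = e^{-i·1·3.7611}·d^3_{1,1}(0.9904)·e^{-i·1·2.9136}. Compute d first:
With c≡cos(β/2)=0.879874 and s≡sin(β/2)=0.475208, N=[24·2·24·2]^{1/2}=48.000000
k∈{0,1,2} keeps every argument non-negative
  k=0: (−1)^0·48.0000/(48)·0.8799^6·0.4752^0 = +0.464004
  k=1: (−1)^1·48.0000/(6)·0.8799^4·0.4752^2 = -1.082775
  k=2: (−1)^2·48.0000/(8)·0.8799^2·0.4752^4 = +0.236878
d^3_{1,1}(0.9904) = +0.464004 -1.082775 +0.236878 = -0.381892
Phases: e^{-i·(1)·3.7611}=-0.814165+0.580634i, e^{-i·(1)·2.9136}=-0.974122-0.226023i ⇒ D=-0.352995+0.145726i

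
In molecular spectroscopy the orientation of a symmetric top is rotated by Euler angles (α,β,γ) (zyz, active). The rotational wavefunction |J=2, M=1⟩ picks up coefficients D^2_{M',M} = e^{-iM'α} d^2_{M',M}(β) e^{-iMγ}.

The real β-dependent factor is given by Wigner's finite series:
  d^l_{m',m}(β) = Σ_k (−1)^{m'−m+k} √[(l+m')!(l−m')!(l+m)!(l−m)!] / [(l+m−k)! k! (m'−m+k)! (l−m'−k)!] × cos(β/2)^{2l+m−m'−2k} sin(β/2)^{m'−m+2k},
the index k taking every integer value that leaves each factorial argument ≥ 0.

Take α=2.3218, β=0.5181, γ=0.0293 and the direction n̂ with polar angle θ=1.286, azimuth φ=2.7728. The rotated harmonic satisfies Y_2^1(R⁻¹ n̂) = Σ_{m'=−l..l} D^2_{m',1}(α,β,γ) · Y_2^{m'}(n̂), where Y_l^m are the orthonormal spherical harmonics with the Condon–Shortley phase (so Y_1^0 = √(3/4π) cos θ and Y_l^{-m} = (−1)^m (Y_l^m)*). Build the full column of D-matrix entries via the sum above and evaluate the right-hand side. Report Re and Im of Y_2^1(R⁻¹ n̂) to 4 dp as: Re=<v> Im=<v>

Need the full column D^2_{m',1} for m'=−2..2 at α=2.3218, β=0.5181, γ=0.0293.
cos(β/2)=0.966634, sin(β/2)=0.256162
d^2_{-2,1}: single k=3 term ⇒ +0.032497;  D = -0.003182-0.032340i
d^2_{-1,1}: k∈[2..3] ⇒ +0.183940 -0.004306 = +0.179634;  D = -0.118678+0.134848i
d^2_{0,1}: k∈[1..2] ⇒ +0.566731 -0.039800 = +0.526931;  D = +0.526705-0.015437i
d^2_{1,1}: k∈[0..1] ⇒ +0.873068 -0.183940 = +0.689128;  D = -0.484798-0.489763i
d^2_{2,1}: single k=0 term ⇒ -0.462734;  D = +0.018268-0.462373i
Y_2^{m'}(θ=1.286,φ=2.7728) and Σ D·Y over m':
  (-0.0032-0.0323i)·(+0.2633+0.2393i)  (-0.1187+0.1348i)·(-0.1943-0.0751i)  (+0.5267-0.0154i)·(-0.2407+0.0000i)  (-0.4848-0.4898i)·(+0.1943-0.0751i)  (+0.0183-0.4624i)·(+0.2633-0.2393i)
Y_2^1(R⁻¹ n̂) = -0.323490-0.207729i

Re=-0.3235 Im=-0.2077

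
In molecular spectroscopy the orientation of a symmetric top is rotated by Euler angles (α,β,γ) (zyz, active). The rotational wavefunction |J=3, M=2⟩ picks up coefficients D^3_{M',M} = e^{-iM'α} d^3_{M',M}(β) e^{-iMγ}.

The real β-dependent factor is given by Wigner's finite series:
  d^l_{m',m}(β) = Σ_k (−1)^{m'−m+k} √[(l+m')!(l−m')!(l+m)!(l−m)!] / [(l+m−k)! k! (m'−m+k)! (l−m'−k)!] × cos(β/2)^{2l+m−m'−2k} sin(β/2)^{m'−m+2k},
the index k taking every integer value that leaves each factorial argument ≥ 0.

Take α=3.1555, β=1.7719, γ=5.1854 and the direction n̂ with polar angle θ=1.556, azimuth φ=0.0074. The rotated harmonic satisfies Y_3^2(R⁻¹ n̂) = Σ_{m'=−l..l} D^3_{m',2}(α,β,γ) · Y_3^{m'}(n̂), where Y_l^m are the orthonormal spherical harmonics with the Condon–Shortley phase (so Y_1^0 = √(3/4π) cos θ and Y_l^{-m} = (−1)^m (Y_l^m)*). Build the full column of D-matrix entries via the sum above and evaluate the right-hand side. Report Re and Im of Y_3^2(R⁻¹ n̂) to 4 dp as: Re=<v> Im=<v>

Need the full column D^3_{m',2} for m'=−3..3 at α=3.1555, β=1.7719, γ=5.1854.
cos(β/2)=0.632554, sin(β/2)=0.774516
d^3_{-3,2}: single k=5 term ⇒ +0.431843;  D = +0.266981-0.339425i
d^3_{-2,2}: k∈[4..5] ⇒ +0.719925 -0.215866 = +0.504060;  D = -0.306088+0.400483i
d^3_{-1,2}: k∈[3..4] ⇒ +0.743729 -0.557507 = +0.186222;  D = +0.111014-0.149514i
d^3_{0,2}: k∈[2..3] ⇒ +0.526032 -0.788639 = -0.262607;  D = +0.153602-0.212999i
d^3_{1,2}: k∈[1..2] ⇒ +0.248038 -0.743729 = -0.495690;  D = -0.284317+0.406045i
d^3_{2,2}: k∈[0..1] ⇒ +0.064060 -0.480199 = -0.416139;  D = +0.233925-0.344168i
d^3_{3,2}: single k=0 term ⇒ -0.192130;  D = -0.105782+0.160387i
Y_3^{m'}(θ=1.556,φ=0.0074) and Σ D·Y over m':
  (+0.2670-0.3394i)·(+0.4170-0.0093i)  (-0.3061+0.4005i)·(+0.0151-0.0002i)  (+0.1110-0.1495i)·(-0.3228+0.0024i)  (+0.1536-0.2130i)·(-0.0166+0.0000i)  (-0.2843+0.4060i)·(+0.3228+0.0024i)  (+0.2339-0.3442i)·(+0.0151+0.0002i)  (-0.1058+0.1604i)·(-0.4170-0.0093i)
Y_3^2(R⁻¹ n̂) = +0.022092-0.026497i

Re=0.0221 Im=-0.0265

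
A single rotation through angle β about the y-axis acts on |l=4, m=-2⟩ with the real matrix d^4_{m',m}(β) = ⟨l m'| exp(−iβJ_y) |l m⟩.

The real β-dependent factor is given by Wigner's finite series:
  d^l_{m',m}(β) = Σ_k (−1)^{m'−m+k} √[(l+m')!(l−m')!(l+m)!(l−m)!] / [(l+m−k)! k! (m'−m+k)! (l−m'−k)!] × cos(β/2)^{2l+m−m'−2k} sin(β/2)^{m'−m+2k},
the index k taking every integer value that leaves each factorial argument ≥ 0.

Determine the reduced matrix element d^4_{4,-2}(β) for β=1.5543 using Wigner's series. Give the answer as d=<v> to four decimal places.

d=0.3198

d^4_{4,-2}(β=1.5543) via Wigner's sum:
Half-angle: c=0.712915, s=0.701250. N=√(40320·1·2·720)=7619.763776
k∈{0} keeps every argument non-negative
  k=0: (−1)^6·7619.7638/(1440)·0.7129^2·0.7013^6 = +0.319811
d^4_{4,-2}(1.5543) = +0.319811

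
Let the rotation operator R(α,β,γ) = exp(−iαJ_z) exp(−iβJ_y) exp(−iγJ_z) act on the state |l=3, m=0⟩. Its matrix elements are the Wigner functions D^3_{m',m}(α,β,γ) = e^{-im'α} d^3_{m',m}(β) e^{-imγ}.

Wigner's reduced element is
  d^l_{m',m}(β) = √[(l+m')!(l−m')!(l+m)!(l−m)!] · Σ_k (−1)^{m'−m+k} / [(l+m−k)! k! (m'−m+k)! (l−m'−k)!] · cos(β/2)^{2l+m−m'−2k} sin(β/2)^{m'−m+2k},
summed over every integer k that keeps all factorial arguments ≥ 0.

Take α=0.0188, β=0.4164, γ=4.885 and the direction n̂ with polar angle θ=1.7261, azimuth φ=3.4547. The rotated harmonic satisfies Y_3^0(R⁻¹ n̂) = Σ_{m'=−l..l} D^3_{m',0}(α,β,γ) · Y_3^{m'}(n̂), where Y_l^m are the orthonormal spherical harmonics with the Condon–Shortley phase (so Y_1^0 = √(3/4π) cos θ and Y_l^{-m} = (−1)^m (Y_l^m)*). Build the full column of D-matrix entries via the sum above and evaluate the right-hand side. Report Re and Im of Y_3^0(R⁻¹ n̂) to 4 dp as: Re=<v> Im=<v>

Re=0.3182 Im=0.0000

Need the full column D^3_{m',0} for m'=−3..3 at α=0.0188, β=0.4164, γ=4.885.
cos(β/2)=0.978405, sin(β/2)=0.206699
d^3_{-3,0}: single k=3 term ⇒ +0.036990;  D = +0.036931+0.002085i
d^3_{-2,0}: k∈[2..3] ⇒ +0.214443 -0.009571 = +0.204872;  D = +0.204727+0.007701i
d^3_{-1,0}: k∈[1..3] ⇒ +0.641980 -0.085957 +0.001279 = +0.557302;  D = +0.557203+0.010477i
d^3_{0,0}: k∈[0..3] ⇒ +0.877225 -0.352366 +0.015727 -0.000078 = +0.540508;  D = +0.540508+0.000000i
d^3_{1,0}: k∈[0..2] ⇒ -0.641980 +0.085957 -0.001279 = -0.557302;  D = -0.557203+0.010477i
d^3_{2,0}: k∈[0..1] ⇒ +0.214443 -0.009571 = +0.204872;  D = +0.204727-0.007701i
d^3_{3,0}: single k=0 term ⇒ -0.036990;  D = -0.036931+0.002085i
Y_3^{m'}(θ=1.7261,φ=3.4547) and Σ D·Y over m':
  (+0.0369+0.0021i)·(-0.2375+0.3248i)  (+0.2047+0.0077i)·(-0.1250+0.0904i)  (+0.5572+0.0105i)·(+0.2674-0.0866i)  (+0.5405+0.0000i)·(+0.1663+0.0000i)  (-0.5572+0.0105i)·(-0.2674-0.0866i)  (+0.2047-0.0077i)·(-0.1250-0.0904i)  (-0.0369+0.0021i)·(+0.2375+0.3248i)
Y_3^0(R⁻¹ n̂) = +0.318223+0.000000i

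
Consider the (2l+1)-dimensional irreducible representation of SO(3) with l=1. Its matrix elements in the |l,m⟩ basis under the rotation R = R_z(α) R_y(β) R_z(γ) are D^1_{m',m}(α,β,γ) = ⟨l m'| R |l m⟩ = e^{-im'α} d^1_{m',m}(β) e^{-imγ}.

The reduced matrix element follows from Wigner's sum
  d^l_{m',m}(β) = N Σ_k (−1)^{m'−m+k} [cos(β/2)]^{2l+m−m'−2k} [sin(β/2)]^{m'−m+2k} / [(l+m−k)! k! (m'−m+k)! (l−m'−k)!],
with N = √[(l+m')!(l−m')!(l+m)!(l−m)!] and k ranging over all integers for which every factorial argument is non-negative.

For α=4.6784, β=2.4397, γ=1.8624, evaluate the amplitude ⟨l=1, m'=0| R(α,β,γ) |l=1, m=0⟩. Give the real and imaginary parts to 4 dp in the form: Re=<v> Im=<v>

Re=-0.7636 Im=0.0000

D^1_{0,0}(4.6784,2.4397,1.8624) = e^{-i·0·4.6784}·d^1_{0,0}(2.4397)·e^{-i·0·1.8624}. Compute d first:
With c≡cos(β/2)=0.343787 and s≡sin(β/2)=0.939048, N=[1·1·1·1]^{1/2}=1.000000
Admissible k: 0..1 (factorial args all ≥0)
  k=0: (−1)^0·1.0000/(1)·0.3438^2·0.9390^0 = +0.118189
  k=1: (−1)^1·1.0000/(1)·0.3438^0·0.9390^2 = -0.881811
d^1_{0,0}(2.4397) = +0.118189 -0.881811 = -0.763622
Attach z-rotation phases: D = e^{-i(0)(4.6784)}·(-0.763622)·e^{-i(0)(1.8624)} = -0.763622+0.000000i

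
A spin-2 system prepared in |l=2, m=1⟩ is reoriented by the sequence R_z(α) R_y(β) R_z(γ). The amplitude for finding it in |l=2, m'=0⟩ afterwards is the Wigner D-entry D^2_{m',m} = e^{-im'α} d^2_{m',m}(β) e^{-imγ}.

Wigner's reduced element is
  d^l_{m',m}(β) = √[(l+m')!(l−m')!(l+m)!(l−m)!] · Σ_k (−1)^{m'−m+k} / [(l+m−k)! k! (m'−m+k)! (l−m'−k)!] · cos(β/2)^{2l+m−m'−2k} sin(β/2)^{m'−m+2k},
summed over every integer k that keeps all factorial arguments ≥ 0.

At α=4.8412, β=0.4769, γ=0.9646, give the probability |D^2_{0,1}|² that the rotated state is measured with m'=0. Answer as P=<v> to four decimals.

P=0.2495

First d^2_{0,1}(β=0.4769), then the phase factors e^{-i(0)α} and e^{-i(1)γ}:
With c≡cos(β/2)=0.971705 and s≡sin(β/2)=0.236197, N=[2·2·6·1]^{1/2}=4.898979
k: max(0,(1)−(0))=1 … min(2+(1),2−(0))=2
  k=1: (−1)^0·4.8990/(2)·0.9717^3·0.2362^1 = +0.530827
  k=2: (−1)^1·4.8990/(2)·0.9717^1·0.2362^3 = -0.031364
d^2_{0,1}(0.4769) = +0.530827 -0.031364 = +0.499463
|D^2_{0,1}|² = |d^2_{0,1}(β)|² = (+0.499463)² = 0.249464 (the z-rotation phases have unit modulus)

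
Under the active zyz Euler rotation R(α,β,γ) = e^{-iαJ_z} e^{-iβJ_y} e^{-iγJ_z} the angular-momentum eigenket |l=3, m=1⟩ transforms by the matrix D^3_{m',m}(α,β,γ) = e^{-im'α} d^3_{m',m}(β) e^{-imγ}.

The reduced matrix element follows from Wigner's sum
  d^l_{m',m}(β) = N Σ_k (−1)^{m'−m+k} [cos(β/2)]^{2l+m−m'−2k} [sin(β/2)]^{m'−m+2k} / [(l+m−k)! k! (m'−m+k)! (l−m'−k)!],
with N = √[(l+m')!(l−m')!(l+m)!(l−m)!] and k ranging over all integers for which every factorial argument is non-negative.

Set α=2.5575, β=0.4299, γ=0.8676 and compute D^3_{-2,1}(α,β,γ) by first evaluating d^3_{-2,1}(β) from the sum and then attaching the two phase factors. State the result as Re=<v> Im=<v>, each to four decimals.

Re=-0.0251 Im=-0.0499

First d^3_{-2,1}(β=0.4299), then the phase factors e^{-i(-2)α} and e^{-i(1)γ}:
With c≡cos(β/2)=0.976987 and s≡sin(β/2)=0.213299, N=[1·120·24·2]^{1/2}=75.894664
k: max(0,(1)−(-2))=3 … min(3+(1),3−(-2))=4
  k=3: (−1)^0·75.8947/(12)·0.9770^3·0.2133^3 = +0.057235
  k=4: (−1)^1·75.8947/(24)·0.9770^1·0.2133^5 = -0.001364
d^3_{-2,1}(0.4299) = +0.057235 -0.001364 = +0.055871
Attach z-rotation phases: D = e^{-i(-2)(2.5575)}·(+0.055871)·e^{-i(1)(0.8676)} = -0.025053-0.049939i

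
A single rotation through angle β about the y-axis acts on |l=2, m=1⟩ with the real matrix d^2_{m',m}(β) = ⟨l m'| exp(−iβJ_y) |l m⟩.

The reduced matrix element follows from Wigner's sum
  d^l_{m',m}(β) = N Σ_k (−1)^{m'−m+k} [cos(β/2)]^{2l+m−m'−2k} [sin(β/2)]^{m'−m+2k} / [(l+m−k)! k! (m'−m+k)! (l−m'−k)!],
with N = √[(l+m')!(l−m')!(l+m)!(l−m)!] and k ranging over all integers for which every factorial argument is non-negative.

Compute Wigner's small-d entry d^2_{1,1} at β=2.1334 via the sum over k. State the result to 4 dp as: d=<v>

d^2_{1,1}(β=2.1334) via Wigner's sum:
With c≡cos(β/2)=0.483016 and s≡sin(β/2)=0.875611, N=[6·1·6·1]^{1/2}=6.000000
The bounds max(0,m−m')=0 and min(l+m,l−m')=1 give 2 terms
  k=0: (−1)^0·6.0000/(6)·0.4830^4·0.8756^0 = +0.054431
  k=1: (−1)^1·6.0000/(2)·0.4830^2·0.8756^2 = -0.536621
d^2_{1,1}(2.1334) = +0.054431 -0.536621 = -0.482190

d=-0.4822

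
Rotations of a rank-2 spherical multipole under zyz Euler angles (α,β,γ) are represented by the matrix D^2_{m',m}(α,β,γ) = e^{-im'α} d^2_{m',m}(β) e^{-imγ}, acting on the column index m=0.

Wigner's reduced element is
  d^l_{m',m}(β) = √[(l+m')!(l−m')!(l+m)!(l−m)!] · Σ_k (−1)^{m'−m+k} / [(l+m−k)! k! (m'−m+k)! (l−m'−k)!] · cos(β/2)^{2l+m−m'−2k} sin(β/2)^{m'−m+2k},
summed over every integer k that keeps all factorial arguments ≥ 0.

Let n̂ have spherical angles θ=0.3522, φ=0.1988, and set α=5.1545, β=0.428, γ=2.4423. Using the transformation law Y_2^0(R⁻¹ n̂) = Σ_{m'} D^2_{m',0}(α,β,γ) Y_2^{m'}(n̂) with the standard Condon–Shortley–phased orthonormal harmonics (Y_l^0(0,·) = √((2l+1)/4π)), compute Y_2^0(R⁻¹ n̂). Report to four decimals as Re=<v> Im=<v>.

Need the full column D^2_{m',0} for m'=−2..2 at α=5.1545, β=0.428, γ=2.4423.
cos(β/2)=0.977189, sin(β/2)=0.212370
d^2_{-2,0}: single k=2 term ⇒ +0.105492;  D = -0.066871-0.081590i
d^2_{-1,0}: k∈[1..2] ⇒ +0.485406 -0.022926 = +0.462480;  D = +0.197871-0.418013i
d^2_{0,0}: k∈[0..2] ⇒ +0.911832 -0.172268 +0.002034 = +0.741598;  D = +0.741598+0.000000i
d^2_{1,0}: k∈[0..1] ⇒ -0.485406 +0.022926 = -0.462480;  D = -0.197871-0.418013i
d^2_{2,0}: single k=0 term ⇒ +0.105492;  D = -0.066871+0.081590i
Y_2^{m'}(θ=0.3522,φ=0.1988) and Σ D·Y over m':
  (-0.0669-0.0816i)·(+0.0424-0.0178i)  (+0.1979-0.4180i)·(+0.2452-0.0494i)  (+0.7416+0.0000i)·(+0.5182+0.0000i)  (-0.1979-0.4180i)·(-0.2452-0.0494i)  (-0.0669+0.0816i)·(+0.0424+0.0178i)
Y_2^0(R⁻¹ n̂) = +0.431456+0.000000i

Re=0.4315 Im=0.0000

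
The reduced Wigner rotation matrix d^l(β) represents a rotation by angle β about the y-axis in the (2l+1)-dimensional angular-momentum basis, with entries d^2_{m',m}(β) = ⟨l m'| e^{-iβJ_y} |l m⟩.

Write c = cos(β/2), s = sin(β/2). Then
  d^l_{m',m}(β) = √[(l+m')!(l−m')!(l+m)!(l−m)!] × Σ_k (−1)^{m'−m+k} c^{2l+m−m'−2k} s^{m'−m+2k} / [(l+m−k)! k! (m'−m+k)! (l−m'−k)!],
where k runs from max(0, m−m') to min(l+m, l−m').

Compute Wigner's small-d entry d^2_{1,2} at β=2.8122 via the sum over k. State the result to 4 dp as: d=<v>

d^2_{1,2}(β=2.8122) via Wigner's sum:
Half-angle: c=0.163953, s=0.986468. N=√(6·1·24·1)=12.000000
k∈{1} keeps every argument non-negative
  k=1: (−1)^0·12.0000/(6)·0.1640^3·0.9865^1 = +0.008695
d^2_{1,2}(2.8122) = +0.008695

d=0.0087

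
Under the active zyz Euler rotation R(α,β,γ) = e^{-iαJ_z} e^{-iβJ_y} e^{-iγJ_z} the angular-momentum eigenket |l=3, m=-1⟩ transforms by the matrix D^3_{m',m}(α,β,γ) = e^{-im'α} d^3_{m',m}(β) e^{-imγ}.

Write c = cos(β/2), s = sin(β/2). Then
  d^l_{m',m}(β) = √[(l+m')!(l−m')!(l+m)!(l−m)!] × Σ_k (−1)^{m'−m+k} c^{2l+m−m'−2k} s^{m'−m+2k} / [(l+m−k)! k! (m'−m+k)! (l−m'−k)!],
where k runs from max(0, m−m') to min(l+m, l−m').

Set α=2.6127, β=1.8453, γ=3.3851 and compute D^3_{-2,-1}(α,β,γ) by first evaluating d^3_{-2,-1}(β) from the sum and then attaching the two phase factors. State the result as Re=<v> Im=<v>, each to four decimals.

Re=0.3452 Im=-0.3657

First d^3_{-2,-1}(β=1.8453), then the phase factors e^{-i(-2)α} and e^{-i(-1)γ}:
With c≡cos(β/2)=0.603710 and s≡sin(β/2)=0.797204, N=[1·120·2·24]^{1/2}=75.894664
Admissible k: 1..2 (factorial args all ≥0)
  k=1: (−1)^0·75.8947/(24)·0.6037^5·0.7972^1 = +0.202167
  k=2: (−1)^1·75.8947/(12)·0.6037^3·0.7972^3 = -0.705055
d^3_{-2,-1}(1.8453) = +0.202167 -0.705055 = -0.502888
Phases: e^{-i·(-2)·2.6127}=+0.490803-0.871271i, e^{-i·(-1)·3.3851}=-0.970498-0.241108i ⇒ D=+0.345179-0.365716i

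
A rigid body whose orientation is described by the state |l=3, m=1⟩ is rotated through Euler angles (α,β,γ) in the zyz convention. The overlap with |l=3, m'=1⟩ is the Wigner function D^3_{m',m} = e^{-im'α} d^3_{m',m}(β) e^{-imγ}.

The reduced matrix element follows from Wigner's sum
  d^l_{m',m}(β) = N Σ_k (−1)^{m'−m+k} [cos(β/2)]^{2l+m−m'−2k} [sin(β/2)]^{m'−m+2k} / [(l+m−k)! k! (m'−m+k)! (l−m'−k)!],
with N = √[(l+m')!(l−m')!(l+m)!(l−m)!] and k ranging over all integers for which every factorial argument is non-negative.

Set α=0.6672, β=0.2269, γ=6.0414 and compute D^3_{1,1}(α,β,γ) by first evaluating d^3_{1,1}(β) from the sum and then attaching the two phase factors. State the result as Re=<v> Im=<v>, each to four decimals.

D^3_{1,1}(0.6672,0.2269,6.0414) = e^{-i·1·0.6672}·d^3_{1,1}(0.2269)·e^{-i·1·6.0414}. Compute d first:
Half-angle: c=0.993571, s=0.113207. N=√(24·2·24·2)=48.000000
The bounds max(0,m−m')=0 and min(l+m,l−m')=2 give 3 terms
  k=0: (−1)^0·48.0000/(48)·0.9936^6·0.1132^0 = +0.962043
  k=1: (−1)^1·48.0000/(6)·0.9936^4·0.1132^2 = -0.099915
  k=2: (−1)^2·48.0000/(8)·0.9936^2·0.1132^4 = +0.000973
d^3_{1,1}(0.2269) = +0.962043 -0.099915 +0.000973 = +0.863101
Phases: e^{-i·(1)·0.6672}=+0.785557-0.618789i, e^{-i·(1)·6.0414}=+0.970912+0.239436i ⇒ D=+0.786171-0.356201i

Re=0.7862 Im=-0.3562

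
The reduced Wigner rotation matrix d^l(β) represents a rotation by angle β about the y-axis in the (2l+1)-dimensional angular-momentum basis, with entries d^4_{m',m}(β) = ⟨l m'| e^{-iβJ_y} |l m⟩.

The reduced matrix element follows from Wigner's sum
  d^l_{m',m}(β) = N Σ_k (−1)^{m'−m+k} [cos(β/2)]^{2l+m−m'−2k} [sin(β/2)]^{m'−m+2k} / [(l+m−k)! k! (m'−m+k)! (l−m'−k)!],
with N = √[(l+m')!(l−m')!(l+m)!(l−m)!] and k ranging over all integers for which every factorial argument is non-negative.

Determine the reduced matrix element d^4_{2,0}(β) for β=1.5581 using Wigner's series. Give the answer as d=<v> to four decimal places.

d=-0.3948

d^4_{2,0}(β=1.5581) via Wigner's sum:
c=cos(1.5581/2)=0.711581, s=sin(1.5581/2)=0.702604; N=√[720·2·24·24]=910.735966
The bounds max(0,m−m')=0 and min(l+m,l−m')=2 give 3 terms
  k=0: (−1)^2·910.7360/(96)·0.7116^6·0.7026^2 = +0.607980
  k=1: (−1)^3·910.7360/(36)·0.7116^4·0.7026^4 = -1.580629
  k=2: (−1)^4·910.7360/(96)·0.7116^2·0.7026^6 = +0.577874
d^4_{2,0}(1.5581) = +0.607980 -1.580629 +0.577874 = -0.394775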